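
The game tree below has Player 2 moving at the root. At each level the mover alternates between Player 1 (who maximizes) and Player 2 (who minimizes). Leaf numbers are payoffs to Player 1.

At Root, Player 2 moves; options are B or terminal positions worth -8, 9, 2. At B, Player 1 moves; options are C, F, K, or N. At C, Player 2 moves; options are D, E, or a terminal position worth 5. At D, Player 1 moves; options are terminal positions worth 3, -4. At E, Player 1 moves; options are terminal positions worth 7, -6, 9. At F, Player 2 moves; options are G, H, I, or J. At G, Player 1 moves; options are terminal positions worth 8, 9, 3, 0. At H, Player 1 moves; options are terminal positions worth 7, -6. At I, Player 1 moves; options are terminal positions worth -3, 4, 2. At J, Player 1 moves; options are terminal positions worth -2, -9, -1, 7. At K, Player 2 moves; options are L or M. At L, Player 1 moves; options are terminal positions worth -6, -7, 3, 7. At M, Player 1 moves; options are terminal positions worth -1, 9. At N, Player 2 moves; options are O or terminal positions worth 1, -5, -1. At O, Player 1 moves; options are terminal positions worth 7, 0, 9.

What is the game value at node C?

3

D: max(3, -4) = 3
E: max(7, -6, 9) = 9
C: min(3, 9, 5) = 3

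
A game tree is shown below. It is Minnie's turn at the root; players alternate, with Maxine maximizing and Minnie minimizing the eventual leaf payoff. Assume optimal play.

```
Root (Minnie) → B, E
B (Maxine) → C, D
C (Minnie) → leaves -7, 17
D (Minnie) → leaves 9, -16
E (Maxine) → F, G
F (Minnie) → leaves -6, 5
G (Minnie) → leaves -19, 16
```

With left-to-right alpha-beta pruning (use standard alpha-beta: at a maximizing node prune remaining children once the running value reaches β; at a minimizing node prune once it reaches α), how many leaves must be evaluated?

6

C [α=-∞,β=+∞]: v=-7
D [α=-7,β=+∞]: v=-16
B [α=-∞,β=+∞]: v=-7
F [α=-∞,β=-7]: v=-6
E [α=-∞,β=-7]: v=-6 after child 1 ≥ β → β-cutoff, skip 1
Root [α=-∞,β=+∞]: v=-7
Leaves evaluated: 6 of 8.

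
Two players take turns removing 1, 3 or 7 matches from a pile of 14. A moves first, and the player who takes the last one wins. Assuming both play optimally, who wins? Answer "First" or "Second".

i:   0  1  2  3  4  5  6  7  8  9 10 11 12 13 14
     L  W  L  W  L  W  L  W  L  W  L  W  L  W  L
Position 14 is L, so the second player wins.

Second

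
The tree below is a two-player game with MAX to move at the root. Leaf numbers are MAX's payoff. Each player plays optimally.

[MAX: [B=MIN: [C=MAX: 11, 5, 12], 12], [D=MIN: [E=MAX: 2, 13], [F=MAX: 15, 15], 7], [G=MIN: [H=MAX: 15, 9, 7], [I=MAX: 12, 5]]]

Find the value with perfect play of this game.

C (MAX): max(11, 5, 12) = 12
B (MIN): min(12, 12) = 12
E (MAX): max(2, 13) = 13
F (MAX): max(15, 15) = 15
D (MIN): min(13, 15, 7) = 7
H (MAX): max(15, 9, 7) = 15
I (MAX): max(12, 5) = 12
G (MIN): min(15, 12) = 12
Root (MAX): max(12, 7, 12) = 12

12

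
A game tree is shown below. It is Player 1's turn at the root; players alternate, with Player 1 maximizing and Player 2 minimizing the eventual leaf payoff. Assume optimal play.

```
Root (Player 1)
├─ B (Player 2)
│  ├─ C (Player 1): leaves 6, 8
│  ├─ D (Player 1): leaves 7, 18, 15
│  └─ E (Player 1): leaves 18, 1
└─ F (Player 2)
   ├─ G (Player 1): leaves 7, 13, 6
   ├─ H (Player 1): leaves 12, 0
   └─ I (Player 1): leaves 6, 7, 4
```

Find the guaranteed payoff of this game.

8

C (Player 1): max(6, 8) = 8
D (Player 1): max(7, 18, 15) = 18
E (Player 1): max(18, 1) = 18
B (Player 2): min(8, 18, 18) = 8
G (Player 1): max(7, 13, 6) = 13
H (Player 1): max(12, 0) = 12
I (Player 1): max(6, 7, 4) = 7
F (Player 2): min(13, 12, 7) = 7
Root (Player 1): max(8, 7) = 8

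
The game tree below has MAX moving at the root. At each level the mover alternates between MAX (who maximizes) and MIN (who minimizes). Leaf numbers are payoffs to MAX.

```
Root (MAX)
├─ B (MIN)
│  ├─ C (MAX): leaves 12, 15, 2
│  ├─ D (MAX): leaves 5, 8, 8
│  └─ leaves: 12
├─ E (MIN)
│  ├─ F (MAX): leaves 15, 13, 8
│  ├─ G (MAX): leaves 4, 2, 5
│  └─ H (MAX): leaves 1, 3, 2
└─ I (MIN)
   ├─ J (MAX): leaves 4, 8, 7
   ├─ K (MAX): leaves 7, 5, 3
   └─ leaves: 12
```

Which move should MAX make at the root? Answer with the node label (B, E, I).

C (MAX): max(12, 15, 2) = 15
D (MAX): max(5, 8, 8) = 8
B (MIN): min(15, 8, 12) = 8
F (MAX): max(15, 13, 8) = 15
G (MAX): max(4, 2, 5) = 5
H (MAX): max(1, 3, 2) = 3
E (MIN): min(15, 5, 3) = 3
J (MAX): max(4, 8, 7) = 8
K (MAX): max(7, 5, 3) = 7
I (MIN): min(8, 7, 12) = 7
Root (MAX): max(8, 3, 7) = 8
MAX picks the child with the highest value: B (value 8).

B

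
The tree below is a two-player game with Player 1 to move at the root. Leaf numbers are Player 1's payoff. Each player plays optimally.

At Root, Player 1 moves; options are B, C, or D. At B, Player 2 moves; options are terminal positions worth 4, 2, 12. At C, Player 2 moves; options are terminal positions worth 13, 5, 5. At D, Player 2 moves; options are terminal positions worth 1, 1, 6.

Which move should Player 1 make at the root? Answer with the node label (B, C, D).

B (Player 2): min(4, 2, 12) = 2
C (Player 2): min(13, 5, 5) = 5
D (Player 2): min(1, 1, 6) = 1
Root (Player 1): max(2, 5, 1) = 5
Player 1 picks the child with the highest value: C (value 5).

C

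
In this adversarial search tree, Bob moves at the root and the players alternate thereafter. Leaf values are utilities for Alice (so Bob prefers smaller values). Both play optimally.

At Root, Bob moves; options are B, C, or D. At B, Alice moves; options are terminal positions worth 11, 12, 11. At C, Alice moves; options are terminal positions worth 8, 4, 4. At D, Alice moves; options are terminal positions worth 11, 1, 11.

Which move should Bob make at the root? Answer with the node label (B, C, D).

B (Alice): max(11, 12, 11) = 12
C (Alice): max(8, 4, 4) = 8
D (Alice): max(11, 1, 11) = 11
Root (Bob): min(12, 8, 11) = 8
Bob picks the child with the lowest value: C (value 8).

C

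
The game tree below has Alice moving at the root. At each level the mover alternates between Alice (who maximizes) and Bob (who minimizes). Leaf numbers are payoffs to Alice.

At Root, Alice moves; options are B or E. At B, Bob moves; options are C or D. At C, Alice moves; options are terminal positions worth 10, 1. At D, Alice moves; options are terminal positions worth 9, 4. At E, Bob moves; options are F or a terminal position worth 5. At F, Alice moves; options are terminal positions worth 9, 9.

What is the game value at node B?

C: max(10, 1) = 10
D: max(9, 4) = 9
B: min(10, 9) = 9

9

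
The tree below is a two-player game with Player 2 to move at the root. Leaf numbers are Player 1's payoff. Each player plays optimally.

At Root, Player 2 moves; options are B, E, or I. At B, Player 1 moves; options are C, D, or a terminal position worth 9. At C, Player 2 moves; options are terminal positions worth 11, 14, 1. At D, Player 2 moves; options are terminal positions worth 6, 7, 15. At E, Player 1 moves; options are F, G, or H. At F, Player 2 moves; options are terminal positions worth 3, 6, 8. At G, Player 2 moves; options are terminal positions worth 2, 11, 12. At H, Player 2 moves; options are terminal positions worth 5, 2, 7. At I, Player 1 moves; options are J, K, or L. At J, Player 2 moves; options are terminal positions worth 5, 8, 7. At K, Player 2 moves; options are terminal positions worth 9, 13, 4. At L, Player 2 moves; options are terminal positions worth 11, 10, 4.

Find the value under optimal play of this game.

3

C (Player 2): min(11, 14, 1) = 1
D (Player 2): min(6, 7, 15) = 6
B (Player 1): max(1, 6, 9) = 9
F (Player 2): min(3, 6, 8) = 3
G (Player 2): min(2, 11, 12) = 2
H (Player 2): min(5, 2, 7) = 2
E (Player 1): max(3, 2, 2) = 3
J (Player 2): min(5, 8, 7) = 5
K (Player 2): min(9, 13, 4) = 4
L (Player 2): min(11, 10, 4) = 4
I (Player 1): max(5, 4, 4) = 5
Root (Player 2): min(9, 3, 5) = 3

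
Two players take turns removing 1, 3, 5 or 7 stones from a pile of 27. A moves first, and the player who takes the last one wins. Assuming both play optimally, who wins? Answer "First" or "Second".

i:   0  1  2  3  4  5  6  7  8  9 10 11 12 13 14 15 16 17 18 19 20 21 22 23 24 25 26 27
     L  W  L  W  L  W  L  W  L  W  L  W  L  W  L  W  L  W  L  W  L  W  L  W  L  W  L  W
Position 27 is W, so the first player wins.

First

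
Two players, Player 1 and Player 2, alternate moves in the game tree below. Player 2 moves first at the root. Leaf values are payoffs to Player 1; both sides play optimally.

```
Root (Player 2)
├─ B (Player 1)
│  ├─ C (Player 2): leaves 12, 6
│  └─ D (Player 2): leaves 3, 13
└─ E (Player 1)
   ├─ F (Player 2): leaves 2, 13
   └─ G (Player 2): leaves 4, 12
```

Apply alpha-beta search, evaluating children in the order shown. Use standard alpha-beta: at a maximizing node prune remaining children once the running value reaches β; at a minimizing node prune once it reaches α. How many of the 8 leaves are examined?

C [α=-∞,β=+∞]: v=6
D [α=6,β=+∞]: v=3 after child 1 ≤ α → α-cutoff, skip 1
B [α=-∞,β=+∞]: v=6
F [α=-∞,β=6]: v=2
G [α=2,β=6]: v=4
E [α=-∞,β=6]: v=4
Root [α=-∞,β=+∞]: v=4
Leaves evaluated: 7 of 8.

7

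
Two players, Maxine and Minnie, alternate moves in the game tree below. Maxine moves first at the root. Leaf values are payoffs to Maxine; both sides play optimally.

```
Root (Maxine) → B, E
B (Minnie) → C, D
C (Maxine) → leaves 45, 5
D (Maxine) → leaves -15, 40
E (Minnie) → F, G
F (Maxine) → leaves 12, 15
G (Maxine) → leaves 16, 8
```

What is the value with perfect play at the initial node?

C (Maxine): max(45, 5) = 45
D (Maxine): max(-15, 40) = 40
B (Minnie): min(45, 40) = 40
F (Maxine): max(12, 15) = 15
G (Maxine): max(16, 8) = 16
E (Minnie): min(15, 16) = 15
Root (Maxine): max(40, 15) = 40

40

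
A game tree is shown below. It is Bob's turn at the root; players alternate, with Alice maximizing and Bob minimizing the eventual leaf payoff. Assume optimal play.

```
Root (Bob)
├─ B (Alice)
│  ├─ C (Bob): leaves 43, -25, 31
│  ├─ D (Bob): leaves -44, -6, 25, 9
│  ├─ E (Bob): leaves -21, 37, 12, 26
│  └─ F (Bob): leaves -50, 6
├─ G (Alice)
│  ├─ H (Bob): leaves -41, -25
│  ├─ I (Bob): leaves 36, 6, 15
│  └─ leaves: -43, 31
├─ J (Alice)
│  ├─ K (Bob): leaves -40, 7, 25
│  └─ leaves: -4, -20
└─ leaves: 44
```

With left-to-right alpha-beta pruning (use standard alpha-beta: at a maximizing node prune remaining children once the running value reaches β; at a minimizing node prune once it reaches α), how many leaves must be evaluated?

C [α=-∞,β=+∞]: v=-25
D [α=-25,β=+∞]: v=-44 after child 1 ≤ α → α-cutoff, skip 3
E [α=-25,β=+∞]: v=-21
F [α=-21,β=+∞]: v=-50 after child 1 ≤ α → α-cutoff, skip 1
B [α=-∞,β=+∞]: v=-21
H [α=-∞,β=-21]: v=-41
I [α=-41,β=-21]: v=6
G [α=-∞,β=-21]: v=6 after child 2 ≥ β → β-cutoff, skip 2
K [α=-∞,β=-21]: v=-40
J [α=-∞,β=-21]: v=-4 after child 2 ≥ β → β-cutoff, skip 1
Root [α=-∞,β=+∞]: v=-21
Leaves evaluated: 19 of 26.

19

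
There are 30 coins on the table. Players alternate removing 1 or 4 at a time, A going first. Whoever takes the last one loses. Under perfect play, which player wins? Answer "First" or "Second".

Mark each pile size as W (mover wins) or L (mover loses):
i:   0  1  2  3  4  5  6  7  8  9 10 11 12 13 14 15 16 17 18 19 20 21 22 23 24 25 26 27 28 29 30
     W  L  W  L  W  W  L  W  L  W  W  L  W  L  W  W  L  W  L  W  W  L  W  L  W  W  L  W  L  W  W
Position 30 is W, so the first player wins.

First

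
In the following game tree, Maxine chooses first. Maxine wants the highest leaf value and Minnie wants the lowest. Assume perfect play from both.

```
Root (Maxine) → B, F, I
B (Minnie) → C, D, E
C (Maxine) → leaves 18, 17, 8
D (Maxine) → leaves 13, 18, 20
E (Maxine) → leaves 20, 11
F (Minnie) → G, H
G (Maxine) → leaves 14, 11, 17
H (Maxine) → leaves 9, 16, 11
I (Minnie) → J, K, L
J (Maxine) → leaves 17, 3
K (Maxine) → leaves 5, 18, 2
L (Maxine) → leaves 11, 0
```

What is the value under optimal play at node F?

16

G: max(14, 11, 17) = 17
H: max(9, 16, 11) = 16
F: min(17, 16) = 16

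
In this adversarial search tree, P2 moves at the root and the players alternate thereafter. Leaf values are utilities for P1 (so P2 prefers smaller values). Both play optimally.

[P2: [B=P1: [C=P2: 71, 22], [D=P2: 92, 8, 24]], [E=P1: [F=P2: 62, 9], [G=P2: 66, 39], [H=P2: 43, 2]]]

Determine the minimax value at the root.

22

C (P2): min(71, 22) = 22
D (P2): min(92, 8, 24) = 8
B (P1): max(22, 8) = 22
F (P2): min(62, 9) = 9
G (P2): min(66, 39) = 39
H (P2): min(43, 2) = 2
E (P1): max(9, 39, 2) = 39
Root (P2): min(22, 39) = 22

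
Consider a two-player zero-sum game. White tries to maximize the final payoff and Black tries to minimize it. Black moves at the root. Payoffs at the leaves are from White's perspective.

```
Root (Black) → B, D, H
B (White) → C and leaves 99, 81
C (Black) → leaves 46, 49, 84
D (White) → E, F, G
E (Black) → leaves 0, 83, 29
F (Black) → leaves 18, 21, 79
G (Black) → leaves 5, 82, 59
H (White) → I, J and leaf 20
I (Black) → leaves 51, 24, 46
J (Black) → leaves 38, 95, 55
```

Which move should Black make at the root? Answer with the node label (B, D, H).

C (Black): min(46, 49, 84) = 46
B (White): max(46, 99, 81) = 99
E (Black): min(0, 83, 29) = 0
F (Black): min(18, 21, 79) = 18
G (Black): min(5, 82, 59) = 5
D (White): max(0, 18, 5) = 18
I (Black): min(51, 24, 46) = 24
J (Black): min(38, 95, 55) = 38
H (White): max(24, 38, 20) = 38
Root (Black): min(99, 18, 38) = 18
Black picks the child with the lowest value: D (value 18).

D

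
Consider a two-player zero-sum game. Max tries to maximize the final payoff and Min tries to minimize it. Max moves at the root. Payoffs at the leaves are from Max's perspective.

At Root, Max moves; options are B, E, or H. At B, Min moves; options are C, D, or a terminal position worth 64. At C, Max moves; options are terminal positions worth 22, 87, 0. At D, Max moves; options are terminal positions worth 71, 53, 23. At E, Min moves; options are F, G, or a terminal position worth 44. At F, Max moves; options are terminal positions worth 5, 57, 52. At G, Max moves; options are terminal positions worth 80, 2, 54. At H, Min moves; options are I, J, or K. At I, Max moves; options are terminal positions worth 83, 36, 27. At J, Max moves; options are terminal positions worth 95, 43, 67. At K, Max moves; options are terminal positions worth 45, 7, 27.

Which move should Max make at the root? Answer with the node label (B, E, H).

B

C (Max): max(22, 87, 0) = 87
D (Max): max(71, 53, 23) = 71
B (Min): min(87, 71, 64) = 64
F (Max): max(5, 57, 52) = 57
G (Max): max(80, 2, 54) = 80
E (Min): min(57, 80, 44) = 44
I (Max): max(83, 36, 27) = 83
J (Max): max(95, 43, 67) = 95
K (Max): max(45, 7, 27) = 45
H (Min): min(83, 95, 45) = 45
Root (Max): max(64, 44, 45) = 64
Max picks the child with the highest value: B (value 64).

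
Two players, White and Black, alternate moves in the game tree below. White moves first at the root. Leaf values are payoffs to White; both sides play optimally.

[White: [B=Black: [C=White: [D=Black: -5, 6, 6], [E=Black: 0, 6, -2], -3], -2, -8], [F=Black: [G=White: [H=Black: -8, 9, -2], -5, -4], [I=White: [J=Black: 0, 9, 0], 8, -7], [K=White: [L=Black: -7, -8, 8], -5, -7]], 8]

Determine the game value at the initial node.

D (Black): min(-5, 6, 6) = -5
E (Black): min(0, 6, -2) = -2
C (White): max(-5, -2, -3) = -2
B (Black): min(-2, -2, -8) = -8
H (Black): min(-8, 9, -2) = -8
G (White): max(-8, -5, -4) = -4
J (Black): min(0, 9, 0) = 0
I (White): max(0, 8, -7) = 8
L (Black): min(-7, -8, 8) = -8
K (White): max(-8, -5, -7) = -5
F (Black): min(-4, 8, -5) = -5
Root (White): max(-8, -5, 8) = 8

8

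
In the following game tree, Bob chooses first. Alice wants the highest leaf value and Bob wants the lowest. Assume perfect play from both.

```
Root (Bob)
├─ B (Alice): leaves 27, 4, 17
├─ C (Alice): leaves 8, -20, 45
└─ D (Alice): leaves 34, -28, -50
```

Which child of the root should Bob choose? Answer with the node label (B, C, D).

B

B (Alice): max(27, 4, 17) = 27
C (Alice): max(8, -20, 45) = 45
D (Alice): max(34, -28, -50) = 34
Root (Bob): min(27, 45, 34) = 27
Bob picks the child with the lowest value: B (value 27).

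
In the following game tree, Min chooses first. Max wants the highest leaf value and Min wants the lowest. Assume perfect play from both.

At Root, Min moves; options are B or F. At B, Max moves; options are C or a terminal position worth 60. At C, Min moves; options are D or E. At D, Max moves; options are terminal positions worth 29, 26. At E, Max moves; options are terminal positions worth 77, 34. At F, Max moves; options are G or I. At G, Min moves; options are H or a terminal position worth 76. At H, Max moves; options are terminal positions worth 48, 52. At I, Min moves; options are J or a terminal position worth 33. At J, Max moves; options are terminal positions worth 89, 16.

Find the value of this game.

52

D (Max): max(29, 26) = 29
E (Max): max(77, 34) = 77
C (Min): min(29, 77) = 29
B (Max): max(29, 60) = 60
H (Max): max(48, 52) = 52
G (Min): min(52, 76) = 52
J (Max): max(89, 16) = 89
I (Min): min(89, 33) = 33
F (Max): max(52, 33) = 52
Root (Min): min(60, 52) = 52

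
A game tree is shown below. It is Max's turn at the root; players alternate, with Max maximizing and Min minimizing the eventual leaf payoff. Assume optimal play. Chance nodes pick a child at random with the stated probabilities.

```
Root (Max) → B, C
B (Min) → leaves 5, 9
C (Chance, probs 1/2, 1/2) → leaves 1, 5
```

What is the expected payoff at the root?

B (Min): min(5, 9) = 5
C (Chance): 1/2·1 + 1/2·5 = 3
Root (Max): max(5, 3) = 5

5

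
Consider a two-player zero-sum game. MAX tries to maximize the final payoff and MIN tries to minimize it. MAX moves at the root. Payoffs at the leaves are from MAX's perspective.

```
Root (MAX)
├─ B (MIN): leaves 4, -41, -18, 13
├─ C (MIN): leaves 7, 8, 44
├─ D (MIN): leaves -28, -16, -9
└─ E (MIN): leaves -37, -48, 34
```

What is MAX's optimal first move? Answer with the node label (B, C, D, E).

C

B (MIN): min(4, -41, -18, 13) = -41
C (MIN): min(7, 8, 44) = 7
D (MIN): min(-28, -16, -9) = -28
E (MIN): min(-37, -48, 34) = -48
Root (MAX): max(-41, 7, -28, -48) = 7
MAX picks the child with the highest value: C (value 7).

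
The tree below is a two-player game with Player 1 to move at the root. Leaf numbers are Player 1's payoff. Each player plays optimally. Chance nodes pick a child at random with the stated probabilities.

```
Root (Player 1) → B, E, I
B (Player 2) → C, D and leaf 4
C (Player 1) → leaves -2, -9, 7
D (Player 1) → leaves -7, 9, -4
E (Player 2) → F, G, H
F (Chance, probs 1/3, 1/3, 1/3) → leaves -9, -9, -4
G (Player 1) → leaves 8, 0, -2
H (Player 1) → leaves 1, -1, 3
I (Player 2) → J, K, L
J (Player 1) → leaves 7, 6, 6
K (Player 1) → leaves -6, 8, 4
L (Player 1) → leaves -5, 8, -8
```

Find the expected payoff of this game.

C (Player 1): max(-2, -9, 7) = 7
D (Player 1): max(-7, 9, -4) = 9
B (Player 2): min(7, 9, 4) = 4
F (Chance): 1/3·-9 + 1/3·-9 + 1/3·-4 = -7.33
G (Player 1): max(8, 0, -2) = 8
H (Player 1): max(1, -1, 3) = 3
E (Player 2): min(-7.33, 8, 3) = -7.33
J (Player 1): max(7, 6, 6) = 7
K (Player 1): max(-6, 8, 4) = 8
L (Player 1): max(-5, 8, -8) = 8
I (Player 2): min(7, 8, 8) = 7
Root (Player 1): max(4, -7.33, 7) = 7

7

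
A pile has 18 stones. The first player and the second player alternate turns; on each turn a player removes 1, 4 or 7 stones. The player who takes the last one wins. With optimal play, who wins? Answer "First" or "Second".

Second

Positions where the player to move wins (W) vs loses (L):
i:   0  1  2  3  4  5  6  7  8  9 10 11 12 13 14 15 16 17 18
     L  W  L  W  W  L  W  W  L  W  L  W  W  L  W  W  L  W  L
Position 18 is L, so the second player wins.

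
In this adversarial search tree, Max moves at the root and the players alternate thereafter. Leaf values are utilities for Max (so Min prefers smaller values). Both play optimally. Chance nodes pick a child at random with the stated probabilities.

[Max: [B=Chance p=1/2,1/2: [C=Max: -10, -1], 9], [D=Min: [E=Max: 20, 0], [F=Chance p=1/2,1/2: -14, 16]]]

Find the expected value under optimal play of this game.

C (Max): max(-10, -1) = -1
B (Chance): 1/2·-1 + 1/2·9 = 4
E (Max): max(20, 0) = 20
F (Chance): 1/2·-14 + 1/2·16 = 1
D (Min): min(20, 1) = 1
Root (Max): max(4, 1) = 4

4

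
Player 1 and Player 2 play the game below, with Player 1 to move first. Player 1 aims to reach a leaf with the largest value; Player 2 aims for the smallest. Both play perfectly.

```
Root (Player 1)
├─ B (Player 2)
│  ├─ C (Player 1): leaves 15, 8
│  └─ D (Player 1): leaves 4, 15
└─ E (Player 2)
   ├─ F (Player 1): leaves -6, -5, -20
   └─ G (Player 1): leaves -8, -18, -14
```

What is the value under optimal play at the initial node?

C (Player 1): max(15, 8) = 15
D (Player 1): max(4, 15) = 15
B (Player 2): min(15, 15) = 15
F (Player 1): max(-6, -5, -20) = -5
G (Player 1): max(-8, -18, -14) = -8
E (Player 2): min(-5, -8) = -8
Root (Player 1): max(15, -8) = 15

15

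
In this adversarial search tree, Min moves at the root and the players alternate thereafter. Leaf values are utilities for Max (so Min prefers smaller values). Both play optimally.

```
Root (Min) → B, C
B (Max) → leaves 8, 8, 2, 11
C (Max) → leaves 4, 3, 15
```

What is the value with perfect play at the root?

11

B (Max): max(8, 8, 2, 11) = 11
C (Max): max(4, 3, 15) = 15
Root (Min): min(11, 15) = 11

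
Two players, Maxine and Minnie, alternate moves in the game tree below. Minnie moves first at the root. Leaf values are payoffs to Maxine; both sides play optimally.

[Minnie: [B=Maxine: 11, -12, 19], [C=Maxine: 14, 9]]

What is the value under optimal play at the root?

14

B (Maxine): max(11, -12, 19) = 19
C (Maxine): max(14, 9) = 14
Root (Minnie): min(19, 14) = 14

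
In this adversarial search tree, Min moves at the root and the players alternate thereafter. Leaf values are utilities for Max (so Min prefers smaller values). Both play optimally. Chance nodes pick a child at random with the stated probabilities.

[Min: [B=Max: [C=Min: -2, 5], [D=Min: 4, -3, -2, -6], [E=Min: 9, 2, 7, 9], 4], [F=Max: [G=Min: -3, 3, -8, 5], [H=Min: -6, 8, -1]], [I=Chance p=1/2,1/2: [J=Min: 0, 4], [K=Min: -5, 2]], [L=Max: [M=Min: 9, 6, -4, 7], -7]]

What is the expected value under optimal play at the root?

-6

C (Min): min(-2, 5) = -2
D (Min): min(4, -3, -2, -6) = -6
E (Min): min(9, 2, 7, 9) = 2
B (Max): max(-2, -6, 2, 4) = 4
G (Min): min(-3, 3, -8, 5) = -8
H (Min): min(-6, 8, -1) = -6
F (Max): max(-8, -6) = -6
J (Min): min(0, 4) = 0
K (Min): min(-5, 2) = -5
I (Chance): 1/2·0 + 1/2·-5 = -2.5
M (Min): min(9, 6, -4, 7) = -4
L (Max): max(-4, -7) = -4
Root (Min): min(4, -6, -2.5, -4) = -6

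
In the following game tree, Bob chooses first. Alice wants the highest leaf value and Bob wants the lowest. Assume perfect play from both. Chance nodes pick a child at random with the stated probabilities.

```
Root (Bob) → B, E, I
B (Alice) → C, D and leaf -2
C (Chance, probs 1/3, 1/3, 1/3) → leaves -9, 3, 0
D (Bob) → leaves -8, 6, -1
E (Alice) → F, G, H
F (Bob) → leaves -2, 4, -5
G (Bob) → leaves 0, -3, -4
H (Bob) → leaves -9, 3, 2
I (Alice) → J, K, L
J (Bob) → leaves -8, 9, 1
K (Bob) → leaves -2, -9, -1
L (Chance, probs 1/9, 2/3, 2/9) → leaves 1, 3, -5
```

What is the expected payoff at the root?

C (Chance): 1/3·-9 + 1/3·3 + 1/3·0 = -2
D (Bob): min(-8, 6, -1) = -8
B (Alice): max(-2, -8, -2) = -2
F (Bob): min(-2, 4, -5) = -5
G (Bob): min(0, -3, -4) = -4
H (Bob): min(-9, 3, 2) = -9
E (Alice): max(-5, -4, -9) = -4
J (Bob): min(-8, 9, 1) = -8
K (Bob): min(-2, -9, -1) = -9
L (Chance): 1/9·1 + 2/3·3 + 2/9·-5 = 1
I (Alice): max(-8, -9, 1) = 1
Root (Bob): min(-2, -4, 1) = -4

-4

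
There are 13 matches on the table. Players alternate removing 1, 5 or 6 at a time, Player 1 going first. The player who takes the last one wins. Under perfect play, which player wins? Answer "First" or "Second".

Second

i:   0  1  2  3  4  5  6  7  8  9 10 11 12 13
     L  W  L  W  L  W  W  W  W  W  W  L  W  L
Position 13 is L, so the second player wins.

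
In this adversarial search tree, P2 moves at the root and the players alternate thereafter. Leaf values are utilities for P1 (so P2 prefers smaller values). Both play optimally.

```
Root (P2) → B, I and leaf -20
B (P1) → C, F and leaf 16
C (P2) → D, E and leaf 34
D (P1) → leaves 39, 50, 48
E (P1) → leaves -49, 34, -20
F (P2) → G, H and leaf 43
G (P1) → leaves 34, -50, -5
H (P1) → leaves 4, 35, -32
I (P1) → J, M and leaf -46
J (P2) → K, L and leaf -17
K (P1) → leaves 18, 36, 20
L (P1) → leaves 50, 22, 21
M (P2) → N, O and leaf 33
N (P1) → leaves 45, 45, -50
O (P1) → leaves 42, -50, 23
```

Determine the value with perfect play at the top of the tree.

D (P1): max(39, 50, 48) = 50
E (P1): max(-49, 34, -20) = 34
C (P2): min(50, 34, 34) = 34
G (P1): max(34, -50, -5) = 34
H (P1): max(4, 35, -32) = 35
F (P2): min(34, 35, 43) = 34
B (P1): max(34, 34, 16) = 34
K (P1): max(18, 36, 20) = 36
L (P1): max(50, 22, 21) = 50
J (P2): min(36, 50, -17) = -17
N (P1): max(45, 45, -50) = 45
O (P1): max(42, -50, 23) = 42
M (P2): min(45, 42, 33) = 33
I (P1): max(-17, 33, -46) = 33
Root (P2): min(34, 33, -20) = -20

-20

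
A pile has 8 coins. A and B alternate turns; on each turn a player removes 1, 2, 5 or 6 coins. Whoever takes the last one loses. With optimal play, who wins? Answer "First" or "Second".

W/L table (W = player to move can force a win):
i:   0  1  2  3  4  5  6  7  8
     W  L  W  W  L  W  W  W  L
Position 8 is L, so the second player wins.

Second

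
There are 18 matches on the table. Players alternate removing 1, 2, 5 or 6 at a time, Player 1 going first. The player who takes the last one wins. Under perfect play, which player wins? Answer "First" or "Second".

Positions where the player to move wins (W) vs loses (L):
i:   0  1  2  3  4  5  6  7  8  9 10 11 12 13 14 15 16 17 18
     L  W  W  L  W  W  W  L  W  W  L  W  W  W  L  W  W  L  W
Position 18 is W, so the first player wins.

First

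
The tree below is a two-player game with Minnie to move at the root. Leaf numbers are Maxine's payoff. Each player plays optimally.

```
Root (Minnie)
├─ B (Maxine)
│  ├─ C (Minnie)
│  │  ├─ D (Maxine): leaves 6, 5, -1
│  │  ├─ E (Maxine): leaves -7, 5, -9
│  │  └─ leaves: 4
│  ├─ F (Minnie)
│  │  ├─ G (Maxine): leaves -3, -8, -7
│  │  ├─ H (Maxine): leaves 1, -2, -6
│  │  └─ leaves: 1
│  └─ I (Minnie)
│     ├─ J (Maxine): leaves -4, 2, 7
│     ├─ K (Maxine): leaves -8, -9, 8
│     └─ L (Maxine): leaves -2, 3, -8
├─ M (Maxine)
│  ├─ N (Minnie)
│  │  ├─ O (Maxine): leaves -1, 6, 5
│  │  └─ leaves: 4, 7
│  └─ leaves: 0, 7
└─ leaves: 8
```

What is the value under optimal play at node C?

D: max(6, 5, -1) = 6
E: max(-7, 5, -9) = 5
C: min(6, 5, 4) = 4

4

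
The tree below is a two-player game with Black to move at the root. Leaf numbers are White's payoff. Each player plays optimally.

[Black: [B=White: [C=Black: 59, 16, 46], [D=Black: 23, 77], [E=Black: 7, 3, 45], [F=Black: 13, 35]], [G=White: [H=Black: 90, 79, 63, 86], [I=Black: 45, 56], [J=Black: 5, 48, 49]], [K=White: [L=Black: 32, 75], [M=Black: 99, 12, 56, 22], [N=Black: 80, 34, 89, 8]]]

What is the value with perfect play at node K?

32

L: min(32, 75) = 32
M: min(99, 12, 56, 22) = 12
N: min(80, 34, 89, 8) = 8
K: max(32, 12, 8) = 32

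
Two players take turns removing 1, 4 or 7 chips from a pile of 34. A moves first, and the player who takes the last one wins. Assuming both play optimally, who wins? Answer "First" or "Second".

i:   0  1  2  3  4  5  6  7  8  9 10 11 12 13 14 15 16 17 18 19 20 21 22 23 24 25 26 27 28 29 30 31 32 33 34
     L  W  L  W  W  L  W  W  L  W  L  W  W  L  W  W  L  W  L  W  W  L  W  W  L  W  L  W  W  L  W  W  L  W  L
Position 34 is L, so the second player wins.

Second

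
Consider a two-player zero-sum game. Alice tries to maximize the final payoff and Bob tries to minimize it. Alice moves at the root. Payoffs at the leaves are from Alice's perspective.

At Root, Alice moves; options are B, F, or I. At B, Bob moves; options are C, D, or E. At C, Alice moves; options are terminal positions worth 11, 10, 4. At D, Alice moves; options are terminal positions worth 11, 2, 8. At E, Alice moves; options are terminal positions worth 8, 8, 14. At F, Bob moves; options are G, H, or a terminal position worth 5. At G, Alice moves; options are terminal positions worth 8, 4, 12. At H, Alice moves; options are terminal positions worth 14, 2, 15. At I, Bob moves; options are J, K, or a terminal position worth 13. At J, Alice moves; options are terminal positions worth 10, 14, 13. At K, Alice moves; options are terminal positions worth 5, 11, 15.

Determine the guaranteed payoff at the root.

13

C (Alice): max(11, 10, 4) = 11
D (Alice): max(11, 2, 8) = 11
E (Alice): max(8, 8, 14) = 14
B (Bob): min(11, 11, 14) = 11
G (Alice): max(8, 4, 12) = 12
H (Alice): max(14, 2, 15) = 15
F (Bob): min(12, 15, 5) = 5
J (Alice): max(10, 14, 13) = 14
K (Alice): max(5, 11, 15) = 15
I (Bob): min(14, 15, 13) = 13
Root (Alice): max(11, 5, 13) = 13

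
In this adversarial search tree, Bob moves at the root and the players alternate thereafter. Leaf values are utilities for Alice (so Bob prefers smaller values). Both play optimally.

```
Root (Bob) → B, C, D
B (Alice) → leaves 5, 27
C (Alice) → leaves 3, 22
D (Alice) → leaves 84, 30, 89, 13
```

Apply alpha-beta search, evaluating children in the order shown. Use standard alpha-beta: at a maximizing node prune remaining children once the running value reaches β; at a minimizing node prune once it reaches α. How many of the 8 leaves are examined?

5

B [α=-∞,β=+∞]: v=27
C [α=-∞,β=27]: v=22
D [α=-∞,β=22]: v=84 after child 1 ≥ β → β-cutoff, skip 3
Root [α=-∞,β=+∞]: v=22
Leaves evaluated: 5 of 8.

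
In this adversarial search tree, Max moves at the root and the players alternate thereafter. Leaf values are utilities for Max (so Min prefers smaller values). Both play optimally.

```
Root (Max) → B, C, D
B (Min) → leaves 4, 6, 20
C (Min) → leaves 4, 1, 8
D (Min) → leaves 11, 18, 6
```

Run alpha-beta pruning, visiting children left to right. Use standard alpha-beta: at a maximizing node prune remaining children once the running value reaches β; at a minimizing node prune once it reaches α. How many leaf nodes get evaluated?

B [α=-∞,β=+∞]: v=4
C [α=4,β=+∞]: v=4 after child 1 ≤ α → α-cutoff, skip 2
D [α=4,β=+∞]: v=6
Root [α=-∞,β=+∞]: v=6
Leaves evaluated: 7 of 9.

7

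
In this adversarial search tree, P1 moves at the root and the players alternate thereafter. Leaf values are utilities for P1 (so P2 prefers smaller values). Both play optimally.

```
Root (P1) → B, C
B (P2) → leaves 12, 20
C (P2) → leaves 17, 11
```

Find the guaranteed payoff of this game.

12

B (P2): min(12, 20) = 12
C (P2): min(17, 11) = 11
Root (P1): max(12, 11) = 12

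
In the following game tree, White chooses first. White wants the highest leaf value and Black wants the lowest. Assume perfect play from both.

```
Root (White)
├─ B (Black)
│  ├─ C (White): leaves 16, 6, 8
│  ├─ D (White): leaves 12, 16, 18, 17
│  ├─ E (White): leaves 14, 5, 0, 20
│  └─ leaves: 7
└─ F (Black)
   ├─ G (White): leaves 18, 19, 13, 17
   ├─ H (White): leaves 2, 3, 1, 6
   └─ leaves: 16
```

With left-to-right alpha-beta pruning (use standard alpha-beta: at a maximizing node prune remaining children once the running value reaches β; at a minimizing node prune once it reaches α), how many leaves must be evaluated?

C [α=-∞,β=+∞]: v=16
D [α=-∞,β=16]: v=16 after child 2 ≥ β → β-cutoff, skip 2
E [α=-∞,β=16]: v=20
B [α=-∞,β=+∞]: v=7
G [α=7,β=+∞]: v=19
H [α=7,β=19]: v=6
F [α=7,β=+∞]: v=6 after child 2 ≤ α → α-cutoff, skip 1
Root [α=-∞,β=+∞]: v=7
Leaves evaluated: 18 of 21.

18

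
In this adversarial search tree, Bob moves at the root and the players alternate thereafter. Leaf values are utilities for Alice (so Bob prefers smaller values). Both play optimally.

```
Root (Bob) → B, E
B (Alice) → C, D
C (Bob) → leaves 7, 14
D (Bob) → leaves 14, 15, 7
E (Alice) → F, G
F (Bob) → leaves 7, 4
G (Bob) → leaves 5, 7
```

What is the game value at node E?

5

F: min(7, 4) = 4
G: min(5, 7) = 5
E: max(4, 5) = 5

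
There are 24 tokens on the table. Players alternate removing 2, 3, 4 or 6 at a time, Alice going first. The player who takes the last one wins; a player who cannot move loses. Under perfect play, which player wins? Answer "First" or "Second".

Second

i:   0  1  2  3  4  5  6  7  8  9 10 11 12 13 14 15 16 17 18 19 20 21 22 23 24
     L  L  W  W  W  W  W  W  L  L  W  W  W  W  W  W  L  L  W  W  W  W  W  W  L
Position 24 is L, so the second player wins.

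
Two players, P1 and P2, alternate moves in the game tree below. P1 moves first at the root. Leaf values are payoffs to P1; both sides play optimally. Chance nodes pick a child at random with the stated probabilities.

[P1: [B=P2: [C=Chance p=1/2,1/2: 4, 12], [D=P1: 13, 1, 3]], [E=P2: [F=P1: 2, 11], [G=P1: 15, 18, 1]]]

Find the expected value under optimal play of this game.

11

C (Chance): 1/2·4 + 1/2·12 = 8
D (P1): max(13, 1, 3) = 13
B (P2): min(8, 13) = 8
F (P1): max(2, 11) = 11
G (P1): max(15, 18, 1) = 18
E (P2): min(11, 18) = 11
Root (P1): max(8, 11) = 11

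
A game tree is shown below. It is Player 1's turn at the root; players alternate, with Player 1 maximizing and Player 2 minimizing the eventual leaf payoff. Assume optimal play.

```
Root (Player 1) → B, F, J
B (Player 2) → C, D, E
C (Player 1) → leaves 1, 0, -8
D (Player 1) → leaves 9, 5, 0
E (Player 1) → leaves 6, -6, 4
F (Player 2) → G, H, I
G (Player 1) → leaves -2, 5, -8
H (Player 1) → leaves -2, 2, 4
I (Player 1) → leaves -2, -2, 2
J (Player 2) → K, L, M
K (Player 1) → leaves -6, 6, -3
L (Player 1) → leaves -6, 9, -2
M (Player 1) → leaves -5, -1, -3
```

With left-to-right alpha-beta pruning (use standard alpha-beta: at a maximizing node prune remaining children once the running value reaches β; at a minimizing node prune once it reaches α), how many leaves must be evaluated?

22

C [α=-∞,β=+∞]: v=1
D [α=-∞,β=1]: v=9 after child 1 ≥ β → β-cutoff, skip 2
E [α=-∞,β=1]: v=6 after child 1 ≥ β → β-cutoff, skip 2
B [α=-∞,β=+∞]: v=1
G [α=1,β=+∞]: v=5
H [α=1,β=5]: v=4
I [α=1,β=4]: v=2
F [α=1,β=+∞]: v=2
K [α=2,β=+∞]: v=6
L [α=2,β=6]: v=9 after child 2 ≥ β → β-cutoff, skip 1
M [α=2,β=6]: v=-1
J [α=2,β=+∞]: v=-1
Root [α=-∞,β=+∞]: v=2
Leaves evaluated: 22 of 27.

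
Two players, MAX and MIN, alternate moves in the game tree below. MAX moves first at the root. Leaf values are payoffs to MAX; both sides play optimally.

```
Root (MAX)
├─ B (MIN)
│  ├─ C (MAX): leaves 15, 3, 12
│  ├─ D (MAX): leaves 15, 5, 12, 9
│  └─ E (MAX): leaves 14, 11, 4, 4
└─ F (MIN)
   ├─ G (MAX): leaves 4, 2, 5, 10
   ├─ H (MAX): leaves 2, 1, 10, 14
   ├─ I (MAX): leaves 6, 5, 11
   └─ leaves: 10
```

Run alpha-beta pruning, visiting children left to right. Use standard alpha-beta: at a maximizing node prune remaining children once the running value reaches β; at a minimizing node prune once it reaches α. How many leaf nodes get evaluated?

C [α=-∞,β=+∞]: v=15
D [α=-∞,β=15]: v=15 after child 1 ≥ β → β-cutoff, skip 3
E [α=-∞,β=15]: v=14
B [α=-∞,β=+∞]: v=14
G [α=14,β=+∞]: v=10
F [α=14,β=+∞]: v=10 after child 1 ≤ α → α-cutoff, skip 3
Root [α=-∞,β=+∞]: v=14
Leaves evaluated: 12 of 23.

12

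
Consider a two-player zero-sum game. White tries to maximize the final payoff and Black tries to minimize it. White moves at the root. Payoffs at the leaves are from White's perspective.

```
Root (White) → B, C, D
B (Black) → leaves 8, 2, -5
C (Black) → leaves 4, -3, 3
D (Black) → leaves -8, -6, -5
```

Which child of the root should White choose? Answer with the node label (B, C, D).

B (Black): min(8, 2, -5) = -5
C (Black): min(4, -3, 3) = -3
D (Black): min(-8, -6, -5) = -8
Root (White): max(-5, -3, -8) = -3
White picks the child with the highest value: C (value -3).

C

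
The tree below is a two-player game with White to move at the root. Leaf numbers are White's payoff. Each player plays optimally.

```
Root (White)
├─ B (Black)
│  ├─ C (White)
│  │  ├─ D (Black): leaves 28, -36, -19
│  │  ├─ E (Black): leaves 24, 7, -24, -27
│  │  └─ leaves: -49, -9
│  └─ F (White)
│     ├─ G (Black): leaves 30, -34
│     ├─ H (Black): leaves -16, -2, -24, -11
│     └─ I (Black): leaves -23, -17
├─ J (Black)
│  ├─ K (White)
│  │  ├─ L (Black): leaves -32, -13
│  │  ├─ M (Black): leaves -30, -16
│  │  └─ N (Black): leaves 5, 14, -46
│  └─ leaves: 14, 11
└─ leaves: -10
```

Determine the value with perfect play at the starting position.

D (Black): min(28, -36, -19) = -36
E (Black): min(24, 7, -24, -27) = -27
C (White): max(-36, -27, -49, -9) = -9
G (Black): min(30, -34) = -34
H (Black): min(-16, -2, -24, -11) = -24
I (Black): min(-23, -17) = -23
F (White): max(-34, -24, -23) = -23
B (Black): min(-9, -23) = -23
L (Black): min(-32, -13) = -32
M (Black): min(-30, -16) = -30
N (Black): min(5, 14, -46) = -46
K (White): max(-32, -30, -46) = -30
J (Black): min(-30, 14, 11) = -30
Root (White): max(-23, -30, -10) = -10

-10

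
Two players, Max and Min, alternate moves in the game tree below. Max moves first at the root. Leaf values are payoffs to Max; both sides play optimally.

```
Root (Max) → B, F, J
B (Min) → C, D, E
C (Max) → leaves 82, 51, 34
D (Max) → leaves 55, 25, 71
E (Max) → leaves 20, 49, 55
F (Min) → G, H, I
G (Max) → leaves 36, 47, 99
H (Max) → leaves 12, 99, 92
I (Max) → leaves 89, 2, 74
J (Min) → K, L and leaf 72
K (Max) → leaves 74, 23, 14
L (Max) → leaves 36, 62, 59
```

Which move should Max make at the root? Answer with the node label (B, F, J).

C (Max): max(82, 51, 34) = 82
D (Max): max(55, 25, 71) = 71
E (Max): max(20, 49, 55) = 55
B (Min): min(82, 71, 55) = 55
G (Max): max(36, 47, 99) = 99
H (Max): max(12, 99, 92) = 99
I (Max): max(89, 2, 74) = 89
F (Min): min(99, 99, 89) = 89
K (Max): max(74, 23, 14) = 74
L (Max): max(36, 62, 59) = 62
J (Min): min(74, 62, 72) = 62
Root (Max): max(55, 89, 62) = 89
Max picks the child with the highest value: F (value 89).

F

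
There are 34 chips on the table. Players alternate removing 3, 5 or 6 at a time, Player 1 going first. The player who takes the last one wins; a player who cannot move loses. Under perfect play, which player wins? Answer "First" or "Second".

i:   0  1  2  3  4  5  6  7  8  9 10 11 12 13 14 15 16 17 18 19 20 21 22 23 24 25 26 27 28 29 30 31 32 33 34
     L  L  L  W  W  W  W  W  W  L  L  L  W  W  W  W  W  W  L  L  L  W  W  W  W  W  W  L  L  L  W  W  W  W  W
Position 34 is W, so the first player wins.

First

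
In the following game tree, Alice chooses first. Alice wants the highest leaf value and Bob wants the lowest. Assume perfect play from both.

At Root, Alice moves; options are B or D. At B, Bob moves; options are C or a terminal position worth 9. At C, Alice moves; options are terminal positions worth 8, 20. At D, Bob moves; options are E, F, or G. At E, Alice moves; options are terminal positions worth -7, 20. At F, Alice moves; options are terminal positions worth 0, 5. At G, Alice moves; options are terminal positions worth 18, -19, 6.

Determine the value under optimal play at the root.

C (Alice): max(8, 20) = 20
B (Bob): min(20, 9) = 9
E (Alice): max(-7, 20) = 20
F (Alice): max(0, 5) = 5
G (Alice): max(18, -19, 6) = 18
D (Bob): min(20, 5, 18) = 5
Root (Alice): max(9, 5) = 9

9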